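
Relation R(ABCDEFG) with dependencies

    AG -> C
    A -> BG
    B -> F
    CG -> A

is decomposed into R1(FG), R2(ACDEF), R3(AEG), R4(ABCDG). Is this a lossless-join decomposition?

Yes

Chase test. Columns are ABCDEFG; row i has aⱼ where attribute j ∈ Ri, else bᵢⱼ.
Initial tableau (one row per fragment):
  row 1: b11 b12 b13 b14 b15 a6 a7
  row 2: a1 b22 a3 a4 a5 a6 b27
  row 3: a1 b32 b33 b34 a5 b36 a7
  row 4: a1 a2 a3 a4 b45 b46 a7
Rows 3 and 4 agree on AG; apply AG→C and equate their C entries.
Rows 2 and 3 agree on A; apply A→BG and equate their BG entries.
Rows 2 and 4 agree on A; apply A→BG and equate their BG entries.
Rows 2 and 3 agree on B; apply B→F and equate their F entries.
Rows 2 and 4 agree on B; apply B→F and equate their F entries.
Row 2 is now all distinguished symbols — the join is lossless.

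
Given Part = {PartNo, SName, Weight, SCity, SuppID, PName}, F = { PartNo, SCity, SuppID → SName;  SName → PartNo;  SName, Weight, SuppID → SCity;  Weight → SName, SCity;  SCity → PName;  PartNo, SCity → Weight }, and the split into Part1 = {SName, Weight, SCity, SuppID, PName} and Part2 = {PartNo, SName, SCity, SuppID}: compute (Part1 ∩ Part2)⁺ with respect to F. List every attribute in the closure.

PartNo, SName, Weight, SCity, SuppID, PName

Part1 ∩ Part2 = {SName, SCity, SuppID}.
SName → PartNo applies, adding PartNo
SCity → PName applies, adding PName
PartNo, SCity → Weight applies, adding Weight
Closure: {PartNo, SName, Weight, SCity, SuppID, PName}.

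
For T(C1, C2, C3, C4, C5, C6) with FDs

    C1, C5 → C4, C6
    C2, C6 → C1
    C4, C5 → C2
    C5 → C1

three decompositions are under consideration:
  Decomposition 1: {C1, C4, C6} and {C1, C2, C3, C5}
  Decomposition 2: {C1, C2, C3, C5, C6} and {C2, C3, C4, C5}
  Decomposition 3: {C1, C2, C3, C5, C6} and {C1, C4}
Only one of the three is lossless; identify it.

Decomposition 1: common = {C1}, closure = {C1} → lossy.
Decomposition 2: common = {C2, C3, C5}, closure = {C1, C2, C3, C4, C5, C6} → lossless.
Decomposition 3: common = {C1}, closure = {C1} → lossy.

Decomposition 2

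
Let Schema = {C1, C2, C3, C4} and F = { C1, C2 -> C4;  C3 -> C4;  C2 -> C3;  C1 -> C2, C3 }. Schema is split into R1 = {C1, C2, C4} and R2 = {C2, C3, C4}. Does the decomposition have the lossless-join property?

Yes

Common attributes: R1 ∩ R2 = {C2, C4}.
Closure of {C2, C4}: C2 → C3 applies, adding C3. So (C2, C4)⁺ = {C2, C3, C4}.
This closure contains every attribute of R2, so R1 ∩ R2 → R2. The join is lossless.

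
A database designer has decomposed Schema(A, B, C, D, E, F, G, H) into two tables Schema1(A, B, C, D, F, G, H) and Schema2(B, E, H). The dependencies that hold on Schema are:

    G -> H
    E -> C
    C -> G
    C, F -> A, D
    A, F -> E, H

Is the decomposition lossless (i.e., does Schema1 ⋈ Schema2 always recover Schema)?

Common attributes: Schema1 ∩ Schema2 = {B, H}.
No dependency enlarges {B, H}, so (B, H)⁺ = {B, H}.
The closure contains neither all of Schema1 = {A, B, C, D, F, G, H} nor all of Schema2 = {B, E, H}, so the common attributes are not a superkey of either fragment. The join is lossy.

No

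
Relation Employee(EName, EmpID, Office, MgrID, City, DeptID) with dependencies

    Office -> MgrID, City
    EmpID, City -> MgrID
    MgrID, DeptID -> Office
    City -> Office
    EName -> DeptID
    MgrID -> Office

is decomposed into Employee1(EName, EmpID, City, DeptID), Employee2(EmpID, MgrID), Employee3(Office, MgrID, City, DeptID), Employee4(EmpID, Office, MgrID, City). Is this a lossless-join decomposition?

Yes

Chase test. Columns are EName, EmpID, Office, MgrID, City, DeptID; row i has aⱼ where attribute j ∈ Employeei, else bᵢⱼ.
Initial tableau (one row per fragment):
  row 1: a1 a2 b13 b14 a5 a6
  row 2: b21 a2 b23 a4 b25 b26
  row 3: b31 b32 a3 a4 a5 a6
  row 4: b41 a2 a3 a4 a5 b46
Rows 1 and 4 agree on EmpID, City; apply EmpID, City→MgrID and equate their MgrID entries.
Rows 1 and 3 agree on MgrID, DeptID; apply MgrID, DeptID→Office and equate their Office entries.
Rows 1 and 2 agree on MgrID; apply MgrID→Office and equate their Office entries.
Rows 1 and 2 agree on Office; apply Office→MgrID, City and equate their MgrID, City entries.
Row 1 is now all distinguished symbols — the join is lossless.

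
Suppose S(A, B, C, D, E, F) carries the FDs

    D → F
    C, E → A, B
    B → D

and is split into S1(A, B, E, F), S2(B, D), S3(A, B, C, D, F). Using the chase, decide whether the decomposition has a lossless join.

No

Chase test. Columns are A, B, C, D, E, F; row i has aⱼ where attribute j ∈ Si, else bᵢⱼ.
Initial tableau (one row per fragment):
  row 1: a1 a2 b13 b14 a5 a6
  row 2: b21 a2 b23 a4 b25 b26
  row 3: a1 a2 a3 a4 b35 a6
Rows 2 and 3 agree on D; apply D→F and equate their F entries.
Rows 1 and 2 agree on B; apply B→D and equate their D entries.
No row becomes fully distinguished — the join is lossy.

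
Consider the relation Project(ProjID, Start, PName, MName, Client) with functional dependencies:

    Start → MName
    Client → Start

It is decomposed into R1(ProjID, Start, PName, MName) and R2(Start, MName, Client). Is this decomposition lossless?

Common attributes: R1 ∩ R2 = {Start, MName}.
No dependency enlarges {Start, MName}, so (Start, MName)⁺ = {Start, MName}.
The closure contains neither all of R1 = {ProjID, Start, PName, MName} nor all of R2 = {Start, MName, Client}, so the common attributes are not a superkey of either fragment. The join is lossy.

No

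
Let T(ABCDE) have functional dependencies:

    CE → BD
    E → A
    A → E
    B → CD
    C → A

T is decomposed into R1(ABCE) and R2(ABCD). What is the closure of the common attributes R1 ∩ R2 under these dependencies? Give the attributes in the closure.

ABCDE

R1 ∩ R2 = {ABC}.
A → E applies, adding E
B → CD applies, adding D
Closure: {ABCDE}.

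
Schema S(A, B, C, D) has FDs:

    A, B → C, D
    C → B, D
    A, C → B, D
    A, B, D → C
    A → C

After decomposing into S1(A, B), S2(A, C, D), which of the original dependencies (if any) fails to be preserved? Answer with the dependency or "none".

C → B, D

Check C → B, D: no single fragment contains all of {B, C, D}, and the restricted closure of {C} across the fragments never reaches {B, D}.
A, B → C, D is preserved.
A, C → B, D is preserved.
A, B, D → C is preserved.
A → C is preserved.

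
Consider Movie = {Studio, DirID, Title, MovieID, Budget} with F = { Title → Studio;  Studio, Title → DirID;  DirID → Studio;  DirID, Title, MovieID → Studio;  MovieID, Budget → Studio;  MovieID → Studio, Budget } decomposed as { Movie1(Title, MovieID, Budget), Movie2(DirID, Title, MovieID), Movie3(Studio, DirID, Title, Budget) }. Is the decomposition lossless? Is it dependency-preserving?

lossless but not dependency-preserving

Lossless test (chase): Rows 1 and 2 agree on Title; apply Title→Studio and equate their Studio entries. Rows 1 and 3 agree on Title; apply Title→Studio and equate their Studio entries. Rows 1 and 2 agree on Studio, Title; apply Studio, Title→DirID and equate their DirID entries. Rows 1 and 2 agree on MovieID; apply MovieID→Studio, Budget and equate their Studio, Budget entries. Row 1 is now all distinguished symbols — the join is lossless.
Dependency preservation: the restricted closure of {MovieID, Budget} across the fragments never reaches {Studio}, so MovieID, Budget → Studio cannot be enforced without a join — not preserved.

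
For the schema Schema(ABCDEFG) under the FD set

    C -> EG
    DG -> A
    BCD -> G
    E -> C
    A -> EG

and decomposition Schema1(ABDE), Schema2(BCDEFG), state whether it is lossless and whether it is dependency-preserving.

Lossless test: (BDE)⁺ = {ABCDEG}, which contains all of one fragment — lossless.
Dependency preservation: DG → A; A → EG are not contained in any single fragment, but the restricted closure of each left-hand side across the fragments still reaches the right-hand side; the remaining FDs each lie inside some fragment. All dependencies are preserved.

lossless and dependency-preserving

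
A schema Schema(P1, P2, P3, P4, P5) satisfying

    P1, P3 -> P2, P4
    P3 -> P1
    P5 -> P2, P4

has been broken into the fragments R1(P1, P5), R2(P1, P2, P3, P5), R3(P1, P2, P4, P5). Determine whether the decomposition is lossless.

Chase test. Columns are P1, P2, P3, P4, P5; row i has aⱼ where attribute j ∈ Ri, else bᵢⱼ.
Initial tableau (one row per fragment):
  row 1: a1 b12 b13 b14 a5
  row 2: a1 a2 a3 b24 a5
  row 3: a1 a2 b33 a4 a5
Rows 1 and 2 agree on P5; apply P5→P2, P4 and equate their P2, P4 entries.
Rows 1 and 3 agree on P5; apply P5→P2, P4 and equate their P2, P4 entries.
Row 2 is now all distinguished symbols — the join is lossless.

Yes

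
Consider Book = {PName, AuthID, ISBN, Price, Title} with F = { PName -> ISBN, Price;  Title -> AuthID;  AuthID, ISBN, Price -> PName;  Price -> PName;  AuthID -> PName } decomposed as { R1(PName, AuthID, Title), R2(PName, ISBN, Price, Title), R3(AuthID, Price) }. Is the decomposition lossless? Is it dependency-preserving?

Lossless test (chase): Rows 1 and 2 agree on PName; apply PName→ISBN, Price and equate their ISBN, Price entries. Rows 1 and 2 agree on Title; apply Title→AuthID and equate their AuthID entries. Rows 1 and 3 agree on Price; apply Price→PName and equate their PName entries. Rows 1 and 3 agree on PName; apply PName→ISBN, Price and equate their ISBN, Price entries. Row 1 is now all distinguished symbols — the join is lossless.
Dependency preservation: AuthID, ISBN, Price → PName is not contained in any single fragment, but the restricted closure of its left-hand side across the fragments still reaches the right-hand side; the remaining FDs each lie inside some fragment. All dependencies are preserved.

lossless and dependency-preserving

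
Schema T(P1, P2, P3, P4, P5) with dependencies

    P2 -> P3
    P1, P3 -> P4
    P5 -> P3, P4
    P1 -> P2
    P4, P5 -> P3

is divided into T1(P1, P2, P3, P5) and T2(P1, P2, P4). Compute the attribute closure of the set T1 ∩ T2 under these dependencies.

P1, P2, P3, P4

T1 ∩ T2 = {P1, P2}.
P2 → P3 applies, adding P3
P1, P3 → P4 applies, adding P4
Closure: {P1, P2, P3, P4}.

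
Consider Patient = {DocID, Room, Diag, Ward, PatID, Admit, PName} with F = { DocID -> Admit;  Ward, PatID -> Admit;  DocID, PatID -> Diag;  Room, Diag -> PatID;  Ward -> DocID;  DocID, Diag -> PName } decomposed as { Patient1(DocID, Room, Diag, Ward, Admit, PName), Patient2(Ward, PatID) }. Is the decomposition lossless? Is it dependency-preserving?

lossy and not dependency-preserving

Lossless test: (Ward)⁺ = {DocID, Ward, Admit}, which is a superkey of neither fragment — lossy.
Dependency preservation: the restricted closure of {DocID, PatID} across the fragments never reaches {Diag}, so DocID, PatID → Diag cannot be enforced without a join — not preserved.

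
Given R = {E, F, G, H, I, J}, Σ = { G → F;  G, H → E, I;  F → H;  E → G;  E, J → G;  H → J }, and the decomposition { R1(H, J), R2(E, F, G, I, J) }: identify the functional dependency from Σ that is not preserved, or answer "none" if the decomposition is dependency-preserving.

F → H

Check F → H: no single fragment contains all of {F, H}, and the restricted closure of {F} across the fragments never reaches {H}.
G → F is preserved.
G, H → E, I is preserved.
E → G is preserved.
E, J → G is preserved.
H → J is preserved.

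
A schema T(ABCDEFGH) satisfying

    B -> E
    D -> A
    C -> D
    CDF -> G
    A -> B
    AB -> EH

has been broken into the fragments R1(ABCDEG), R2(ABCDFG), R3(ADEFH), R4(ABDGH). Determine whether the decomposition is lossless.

Chase test. Columns are ABCDEFGH; row i has aⱼ where attribute j ∈ Ri, else bᵢⱼ.
Initial tableau (one row per fragment):
  row 1: a1 a2 a3 a4 a5 b16 a7 b18
  row 2: a1 a2 a3 a4 b25 a6 a7 b28
  row 3: a1 b32 b33 a4 a5 a6 b37 a8
  row 4: a1 a2 b43 a4 b45 b46 a7 a8
Rows 1 and 2 agree on B; apply B→E and equate their E entries.
Rows 1 and 4 agree on B; apply B→E and equate their E entries.
Rows 1 and 3 agree on A; apply A→B and equate their B entries.
Rows 1 and 2 agree on AB; apply AB→EH and equate their EH entries.
Rows 1 and 3 agree on AB; apply AB→EH and equate their EH entries.
Row 2 is now all distinguished symbols — the join is lossless.

Yes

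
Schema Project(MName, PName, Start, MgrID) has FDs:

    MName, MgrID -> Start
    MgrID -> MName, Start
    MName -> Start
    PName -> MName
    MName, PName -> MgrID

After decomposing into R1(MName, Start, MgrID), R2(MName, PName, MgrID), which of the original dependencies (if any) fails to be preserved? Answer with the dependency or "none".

MName, MgrID → Start lies within R1.
MgrID → MName, Start lies within R1.
MName → Start lies within R1.
PName → MName lies within R2.
MName, PName → MgrID lies within R2.
Every dependency is enforceable on the fragments, so the decomposition is dependency-preserving.

none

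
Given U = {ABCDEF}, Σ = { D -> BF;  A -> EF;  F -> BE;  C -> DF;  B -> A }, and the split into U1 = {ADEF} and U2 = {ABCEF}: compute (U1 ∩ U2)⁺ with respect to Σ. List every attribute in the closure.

ABEF

U1 ∩ U2 = {AEF}.
F → BE applies, adding B
Closure: {ABEF}.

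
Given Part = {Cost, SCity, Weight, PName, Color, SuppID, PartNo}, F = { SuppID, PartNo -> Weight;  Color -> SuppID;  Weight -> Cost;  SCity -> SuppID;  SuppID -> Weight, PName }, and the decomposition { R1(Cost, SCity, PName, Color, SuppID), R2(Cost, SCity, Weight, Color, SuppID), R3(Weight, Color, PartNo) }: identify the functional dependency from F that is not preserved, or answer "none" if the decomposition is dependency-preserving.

none

SuppID, PartNo → Weight: restricted closure across fragments reaches Weight.
Color → SuppID lies within R1.
Weight → Cost lies within R2.
SCity → SuppID lies within R1.
SuppID → Weight, PName: restricted closure across fragments reaches Weight, PName.
Every dependency is enforceable on the fragments, so the decomposition is dependency-preserving.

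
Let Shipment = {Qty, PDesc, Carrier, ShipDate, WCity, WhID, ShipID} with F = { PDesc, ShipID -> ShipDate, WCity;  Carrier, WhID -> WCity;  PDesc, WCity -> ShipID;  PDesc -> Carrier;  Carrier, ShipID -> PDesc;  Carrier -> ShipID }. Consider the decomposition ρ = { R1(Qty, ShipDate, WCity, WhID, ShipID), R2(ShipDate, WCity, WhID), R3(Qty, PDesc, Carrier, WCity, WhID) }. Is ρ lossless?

Chase test. Columns are Qty, PDesc, Carrier, ShipDate, WCity, WhID, ShipID; row i has aⱼ where attribute j ∈ Ri, else bᵢⱼ.
Initial tableau (one row per fragment):
  row 1: a1 b12 b13 a4 a5 a6 a7
  row 2: b21 b22 b23 a4 a5 a6 b27
  row 3: a1 a2 a3 b34 a5 a6 b37
No row becomes fully distinguished — the join is lossy.

No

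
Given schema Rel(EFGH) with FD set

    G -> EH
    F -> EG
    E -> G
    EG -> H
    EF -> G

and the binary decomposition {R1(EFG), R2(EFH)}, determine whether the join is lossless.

Yes

Common attributes: R1 ∩ R2 = {EF}.
Closure of {EF}: F → EG applies, adding G; EG → H applies, adding H. So (EF)⁺ = {EFGH}.
This closure contains every attribute of R1, so R1 ∩ R2 → R1. The join is lossless.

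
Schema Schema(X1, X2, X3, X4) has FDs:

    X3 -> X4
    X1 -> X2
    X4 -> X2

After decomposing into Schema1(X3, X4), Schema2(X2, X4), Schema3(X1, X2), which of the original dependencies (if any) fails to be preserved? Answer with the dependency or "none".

X3 → X4 lies within Schema1.
X1 → X2 lies within Schema3.
X4 → X2 lies within Schema2.
Every dependency is enforceable on the fragments, so the decomposition is dependency-preserving.

none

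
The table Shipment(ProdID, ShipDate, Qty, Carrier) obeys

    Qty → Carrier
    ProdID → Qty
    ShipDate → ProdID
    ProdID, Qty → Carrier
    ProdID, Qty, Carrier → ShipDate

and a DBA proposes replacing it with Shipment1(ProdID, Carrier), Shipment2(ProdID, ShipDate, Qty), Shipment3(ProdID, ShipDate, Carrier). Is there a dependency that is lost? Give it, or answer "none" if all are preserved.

Qty → Carrier

Check Qty → Carrier: no single fragment contains all of {Qty, Carrier}, and the restricted closure of {Qty} across the fragments never reaches {Carrier}.
ProdID → Qty is preserved.
ShipDate → ProdID is preserved.
ProdID, Qty → Carrier is preserved.
ProdID, Qty, Carrier → ShipDate is preserved.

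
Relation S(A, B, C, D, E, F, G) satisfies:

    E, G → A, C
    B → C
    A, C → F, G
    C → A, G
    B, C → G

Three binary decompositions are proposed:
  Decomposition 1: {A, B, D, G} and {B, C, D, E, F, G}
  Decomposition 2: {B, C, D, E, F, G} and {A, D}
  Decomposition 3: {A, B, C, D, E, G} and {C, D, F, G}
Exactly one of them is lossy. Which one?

Decomposition 1: common = {B, D, G}, closure = {A, B, C, D, F, G} → lossless.
Decomposition 2: common = {D}, closure = {D} → lossy.
Decomposition 3: common = {C, D, G}, closure = {A, C, D, F, G} → lossless.

Decomposition 2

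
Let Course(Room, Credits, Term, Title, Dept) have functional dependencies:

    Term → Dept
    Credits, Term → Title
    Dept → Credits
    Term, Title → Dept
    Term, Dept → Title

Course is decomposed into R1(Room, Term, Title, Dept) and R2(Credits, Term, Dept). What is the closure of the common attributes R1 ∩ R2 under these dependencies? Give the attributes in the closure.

Credits, Term, Title, Dept

R1 ∩ R2 = {Term, Dept}.
Dept → Credits applies, adding Credits
Term, Dept → Title applies, adding Title
Closure: {Credits, Term, Title, Dept}.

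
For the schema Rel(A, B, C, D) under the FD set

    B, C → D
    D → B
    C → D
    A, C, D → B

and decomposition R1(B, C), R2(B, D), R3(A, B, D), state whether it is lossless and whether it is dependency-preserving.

Lossless test (chase): applying each FD to every pair of rows produces no changes in the tableau, so no row becomes fully distinguished — the join is lossy.
Dependency preservation: the restricted closure of {B, C} across the fragments never reaches {D}, so B, C → D cannot be enforced without a join — not preserved.

lossy and not dependency-preserving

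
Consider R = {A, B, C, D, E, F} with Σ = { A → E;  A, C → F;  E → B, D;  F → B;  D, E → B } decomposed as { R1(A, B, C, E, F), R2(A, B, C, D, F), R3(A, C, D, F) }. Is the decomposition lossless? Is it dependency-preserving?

Lossless test (chase): Rows 1 and 2 agree on A; apply A→E and equate their E entries. Rows 1 and 3 agree on A; apply A→E and equate their E entries. Rows 1 and 2 agree on E; apply E→B, D and equate their B, D entries. Rows 1 and 3 agree on E; apply E→B, D and equate their B, D entries. Row 1 is now all distinguished symbols — the join is lossless.
Dependency preservation: the restricted closure of {E} across the fragments never reaches {B, D}, so E → B, D cannot be enforced without a join — not preserved.

lossless but not dependency-preserving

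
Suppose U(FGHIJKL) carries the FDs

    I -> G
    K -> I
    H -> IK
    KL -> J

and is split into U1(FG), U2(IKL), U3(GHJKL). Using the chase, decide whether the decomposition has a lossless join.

No

Chase test. Columns are FGHIJKL; row i has aⱼ where attribute j ∈ Ui, else bᵢⱼ.
Initial tableau (one row per fragment):
  row 1: a1 a2 b13 b14 b15 b16 b17
  row 2: b21 b22 b23 a4 b25 a6 a7
  row 3: b31 a2 a3 b34 a5 a6 a7
Rows 2 and 3 agree on K; apply K→I and equate their I entries.
Rows 2 and 3 agree on KL; apply KL→J and equate their J entries.
Rows 2 and 3 agree on I; apply I→G and equate their G entries.
No row becomes fully distinguished — the join is lossy.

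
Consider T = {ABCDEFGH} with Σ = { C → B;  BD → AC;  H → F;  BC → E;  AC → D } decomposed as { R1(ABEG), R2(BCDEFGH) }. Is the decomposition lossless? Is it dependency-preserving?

lossy and not dependency-preserving

Lossless test: (BEG)⁺ = {BEG}, which is a superkey of neither fragment — lossy.
Dependency preservation: the restricted closure of {BD} across the fragments never reaches {AC}, so BD → AC cannot be enforced without a join — not preserved.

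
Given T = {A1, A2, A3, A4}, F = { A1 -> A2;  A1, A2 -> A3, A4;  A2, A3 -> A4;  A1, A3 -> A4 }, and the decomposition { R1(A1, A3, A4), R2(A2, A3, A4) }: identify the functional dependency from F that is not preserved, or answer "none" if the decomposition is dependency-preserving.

Check A1 → A2: no single fragment contains all of {A1, A2}, and the restricted closure of {A1} across the fragments never reaches {A2}.
A1, A2 → A3, A4 is preserved.
A2, A3 → A4 is preserved.
A1, A3 → A4 is preserved.

A1 -> A2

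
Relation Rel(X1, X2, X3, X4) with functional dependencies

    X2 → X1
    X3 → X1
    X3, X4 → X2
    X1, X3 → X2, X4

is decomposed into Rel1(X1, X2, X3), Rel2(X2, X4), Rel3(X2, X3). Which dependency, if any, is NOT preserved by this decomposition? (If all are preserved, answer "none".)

Check X1, X3 → X2, X4: no single fragment contains all of {X1, X2, X3, X4}, and the restricted closure of {X1, X3} across the fragments never reaches {X2, X4}.
X2 → X1 is preserved.
X3 → X1 is preserved.
X3, X4 → X2 is preserved.

X1, X3 → X2, X4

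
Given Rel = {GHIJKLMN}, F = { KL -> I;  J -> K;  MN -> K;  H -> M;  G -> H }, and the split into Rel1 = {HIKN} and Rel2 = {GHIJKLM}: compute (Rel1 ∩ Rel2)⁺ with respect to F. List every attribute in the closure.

HIKM

Rel1 ∩ Rel2 = {HIK}.
H → M applies, adding M
Closure: {HIKM}.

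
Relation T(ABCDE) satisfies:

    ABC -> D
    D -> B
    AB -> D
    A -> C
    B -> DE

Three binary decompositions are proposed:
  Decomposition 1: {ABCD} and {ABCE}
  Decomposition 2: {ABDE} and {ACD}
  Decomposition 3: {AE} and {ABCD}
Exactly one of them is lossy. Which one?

Decomposition 3

Decomposition 1: common = {ABC}, closure = {ABCDE} → lossless.
Decomposition 2: common = {AD}, closure = {ABCDE} → lossless.
Decomposition 3: common = {A}, closure = {AC} → lossy.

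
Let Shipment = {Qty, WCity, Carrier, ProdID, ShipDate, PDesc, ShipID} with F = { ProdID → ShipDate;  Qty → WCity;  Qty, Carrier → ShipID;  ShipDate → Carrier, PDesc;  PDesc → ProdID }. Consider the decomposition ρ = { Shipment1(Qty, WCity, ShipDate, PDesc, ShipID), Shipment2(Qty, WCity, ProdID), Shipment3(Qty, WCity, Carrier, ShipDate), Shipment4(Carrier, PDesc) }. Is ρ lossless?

Chase test. Columns are Qty, WCity, Carrier, ProdID, ShipDate, PDesc, ShipID; row i has aⱼ where attribute j ∈ Shipmenti, else bᵢⱼ.
Initial tableau (one row per fragment):
  row 1: a1 a2 b13 b14 a5 a6 a7
  row 2: a1 a2 b23 a4 b25 b26 b27
  row 3: a1 a2 a3 b34 a5 b36 b37
  row 4: b41 b42 a3 b44 b45 a6 b47
Rows 1 and 3 agree on ShipDate; apply ShipDate→Carrier, PDesc and equate their Carrier, PDesc entries.
Rows 1 and 3 agree on PDesc; apply PDesc→ProdID and equate their ProdID entries.
Rows 1 and 4 agree on PDesc; apply PDesc→ProdID and equate their ProdID entries.
Rows 1 and 4 agree on ProdID; apply ProdID→ShipDate and equate their ShipDate entries.
Rows 1 and 3 agree on Qty, Carrier; apply Qty, Carrier→ShipID and equate their ShipID entries.
No row becomes fully distinguished — the join is lossy.

No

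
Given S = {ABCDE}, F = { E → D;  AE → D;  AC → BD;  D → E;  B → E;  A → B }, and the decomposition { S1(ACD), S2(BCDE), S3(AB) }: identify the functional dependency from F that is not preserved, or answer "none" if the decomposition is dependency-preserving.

none

E → D lies within S2.
AE → D: restricted closure across fragments reaches D.
AC → BD: restricted closure across fragments reaches BD.
D → E lies within S2.
B → E lies within S2.
A → B lies within S3.
Every dependency is enforceable on the fragments, so the decomposition is dependency-preserving.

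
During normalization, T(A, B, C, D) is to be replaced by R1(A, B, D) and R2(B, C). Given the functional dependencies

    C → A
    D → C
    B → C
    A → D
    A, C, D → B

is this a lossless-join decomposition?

Yes

Common attributes: R1 ∩ R2 = {B}.
Closure of {B}: B → C applies, adding C; C → A applies, adding A; A → D applies, adding D. So (B)⁺ = {A, B, C, D}.
This closure contains every attribute of R1, so R1 ∩ R2 → R1. The join is lossless.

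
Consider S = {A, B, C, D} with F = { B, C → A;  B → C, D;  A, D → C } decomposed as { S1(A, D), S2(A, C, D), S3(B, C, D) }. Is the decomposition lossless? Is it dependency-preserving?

lossy and not dependency-preserving

Lossless test (chase): Rows 1 and 2 agree on A, D; apply A, D→C and equate their C entries. No row becomes fully distinguished — the join is lossy.
Dependency preservation: the restricted closure of {B, C} across the fragments never reaches {A}, so B, C → A cannot be enforced without a join — not preserved.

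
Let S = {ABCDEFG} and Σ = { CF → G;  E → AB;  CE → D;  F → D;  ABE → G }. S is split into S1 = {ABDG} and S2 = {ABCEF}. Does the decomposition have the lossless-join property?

Common attributes: S1 ∩ S2 = {AB}.
No dependency enlarges {AB}, so (AB)⁺ = {AB}.
The closure contains neither all of S1 = {ABDG} nor all of S2 = {ABCEF}, so the common attributes are not a superkey of either fragment. The join is lossy.

No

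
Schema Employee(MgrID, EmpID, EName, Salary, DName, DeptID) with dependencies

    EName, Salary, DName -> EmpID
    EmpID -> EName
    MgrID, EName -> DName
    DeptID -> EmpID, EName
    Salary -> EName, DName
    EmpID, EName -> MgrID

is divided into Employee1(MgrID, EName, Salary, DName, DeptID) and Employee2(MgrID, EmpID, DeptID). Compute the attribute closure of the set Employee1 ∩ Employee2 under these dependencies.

Employee1 ∩ Employee2 = {MgrID, DeptID}.
DeptID → EmpID, EName applies, adding EmpID, EName
MgrID, EName → DName applies, adding DName
Closure: {MgrID, EmpID, EName, DName, DeptID}.

MgrID, EmpID, EName, DName, DeptID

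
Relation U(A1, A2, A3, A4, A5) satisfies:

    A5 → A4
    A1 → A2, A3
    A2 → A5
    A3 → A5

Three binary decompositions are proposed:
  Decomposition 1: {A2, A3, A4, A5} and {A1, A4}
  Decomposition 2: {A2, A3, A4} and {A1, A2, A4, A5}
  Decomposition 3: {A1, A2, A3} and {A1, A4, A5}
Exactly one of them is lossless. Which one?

Decomposition 3

Decomposition 1: common = {A4}, closure = {A4} → lossy.
Decomposition 2: common = {A2, A4}, closure = {A2, A4, A5} → lossy.
Decomposition 3: common = {A1}, closure = {A1, A2, A3, A4, A5} → lossless.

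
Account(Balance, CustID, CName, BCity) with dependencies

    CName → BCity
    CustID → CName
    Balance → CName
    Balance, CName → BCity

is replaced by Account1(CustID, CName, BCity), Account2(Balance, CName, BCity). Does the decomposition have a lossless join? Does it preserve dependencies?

Lossless test: (CName, BCity)⁺ = {CName, BCity}, which is a superkey of neither fragment — lossy.
Dependency preservation: every FD's attributes lie within a single fragment, so each can be enforced locally — preserved.

lossy but dependency-preserving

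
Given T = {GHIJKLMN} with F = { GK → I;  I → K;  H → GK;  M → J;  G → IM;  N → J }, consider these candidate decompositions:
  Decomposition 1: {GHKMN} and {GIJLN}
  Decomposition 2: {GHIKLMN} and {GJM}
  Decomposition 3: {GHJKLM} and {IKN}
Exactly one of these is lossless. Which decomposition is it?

Decomposition 2

Decomposition 1: common = {GN}, closure = {GIJKMN} → lossy.
Decomposition 2: common = {GM}, closure = {GIJKM} → lossless.
Decomposition 3: common = {K}, closure = {K} → lossy.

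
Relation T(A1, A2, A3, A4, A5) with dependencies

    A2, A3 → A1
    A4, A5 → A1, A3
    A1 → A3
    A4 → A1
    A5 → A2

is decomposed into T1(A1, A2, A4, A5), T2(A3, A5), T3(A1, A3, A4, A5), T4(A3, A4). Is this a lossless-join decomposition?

Chase test. Columns are A1, A2, A3, A4, A5; row i has aⱼ where attribute j ∈ Ti, else bᵢⱼ.
Initial tableau (one row per fragment):
  row 1: a1 a2 b13 a4 a5
  row 2: b21 b22 a3 b24 a5
  row 3: a1 b32 a3 a4 a5
  row 4: b41 b42 a3 a4 b45
Rows 1 and 3 agree on A4, A5; apply A4, A5→A1, A3 and equate their A1, A3 entries.
Rows 1 and 4 agree on A4; apply A4→A1 and equate their A1 entries.
Rows 1 and 2 agree on A5; apply A5→A2 and equate their A2 entries.
Rows 1 and 3 agree on A5; apply A5→A2 and equate their A2 entries.
Rows 1 and 2 agree on A2, A3; apply A2, A3→A1 and equate their A1 entries.
Row 1 is now all distinguished symbols — the join is lossless.

Yes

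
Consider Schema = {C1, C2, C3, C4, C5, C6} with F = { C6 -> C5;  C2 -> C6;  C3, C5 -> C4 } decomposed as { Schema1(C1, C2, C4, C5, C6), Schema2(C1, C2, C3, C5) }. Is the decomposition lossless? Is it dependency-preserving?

lossy and not dependency-preserving

Lossless test: (C1, C2, C5)⁺ = {C1, C2, C5, C6}, which is a superkey of neither fragment — lossy.
Dependency preservation: the restricted closure of {C3, C5} across the fragments never reaches {C4}, so C3, C5 → C4 cannot be enforced without a join — not preserved.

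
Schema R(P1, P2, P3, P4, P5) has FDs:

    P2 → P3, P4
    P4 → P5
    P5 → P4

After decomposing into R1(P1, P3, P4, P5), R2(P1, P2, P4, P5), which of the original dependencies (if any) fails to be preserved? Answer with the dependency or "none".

Check P2 → P3, P4: no single fragment contains all of {P2, P3, P4}, and the restricted closure of {P2} across the fragments never reaches {P3, P4}.
P4 → P5 is preserved.
P5 → P4 is preserved.

P2 → P3, P4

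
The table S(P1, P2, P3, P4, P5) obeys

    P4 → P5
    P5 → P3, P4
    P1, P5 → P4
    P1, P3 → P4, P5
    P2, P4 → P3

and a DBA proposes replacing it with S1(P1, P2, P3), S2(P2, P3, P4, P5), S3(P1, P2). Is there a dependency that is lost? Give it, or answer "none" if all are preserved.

Check P1, P3 → P4, P5: no single fragment contains all of {P1, P3, P4, P5}, and the restricted closure of {P1, P3} across the fragments never reaches {P4, P5}.
P4 → P5 is preserved.
P5 → P3, P4 is preserved.
P1, P5 → P4 is preserved.
P2, P4 → P3 is preserved.

P1, P3 → P4, P5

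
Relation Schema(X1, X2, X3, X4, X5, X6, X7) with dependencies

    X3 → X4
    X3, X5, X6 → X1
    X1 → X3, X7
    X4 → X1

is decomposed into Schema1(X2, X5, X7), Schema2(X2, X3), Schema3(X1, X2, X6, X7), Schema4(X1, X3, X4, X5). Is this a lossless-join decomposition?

Chase test. Columns are X1, X2, X3, X4, X5, X6, X7; row i has aⱼ where attribute j ∈ Schemai, else bᵢⱼ.
Initial tableau (one row per fragment):
  row 1: b11 a2 b13 b14 a5 b16 a7
  row 2: b21 a2 a3 b24 b25 b26 b27
  row 3: a1 a2 b33 b34 b35 a6 a7
  row 4: a1 b42 a3 a4 a5 b46 b47
Rows 2 and 4 agree on X3; apply X3→X4 and equate their X4 entries.
Rows 3 and 4 agree on X1; apply X1→X3, X7 and equate their X3, X7 entries.
Rows 2 and 4 agree on X4; apply X4→X1 and equate their X1 entries.
Rows 2 and 3 agree on X3; apply X3→X4 and equate their X4 entries.
Rows 2 and 3 agree on X1; apply X1→X3, X7 and equate their X3, X7 entries.
No row becomes fully distinguished — the join is lossy.

No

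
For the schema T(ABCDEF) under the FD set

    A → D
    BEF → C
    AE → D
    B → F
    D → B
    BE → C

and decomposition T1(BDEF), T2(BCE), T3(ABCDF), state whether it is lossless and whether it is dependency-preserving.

Lossless test (chase): Rows 1 and 2 agree on B; apply B→F and equate their F entries. Rows 1 and 2 agree on BE; apply BE→C and equate their C entries. No row becomes fully distinguished — the join is lossy.
Dependency preservation: BEF → C; AE → D are not contained in any single fragment, but the restricted closure of each left-hand side across the fragments still reaches the right-hand side; the remaining FDs each lie inside some fragment. All dependencies are preserved.

lossy but dependency-preserving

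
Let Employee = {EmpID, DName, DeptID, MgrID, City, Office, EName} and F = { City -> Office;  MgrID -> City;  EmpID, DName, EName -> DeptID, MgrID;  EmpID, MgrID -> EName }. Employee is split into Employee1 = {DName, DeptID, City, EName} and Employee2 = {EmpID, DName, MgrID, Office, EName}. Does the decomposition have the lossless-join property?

No

Common attributes: Employee1 ∩ Employee2 = {DName, EName}.
No dependency enlarges {DName, EName}, so (DName, EName)⁺ = {DName, EName}.
The closure contains neither all of Employee1 = {DName, DeptID, City, EName} nor all of Employee2 = {EmpID, DName, MgrID, Office, EName}, so the common attributes are not a superkey of either fragment. The join is lossy.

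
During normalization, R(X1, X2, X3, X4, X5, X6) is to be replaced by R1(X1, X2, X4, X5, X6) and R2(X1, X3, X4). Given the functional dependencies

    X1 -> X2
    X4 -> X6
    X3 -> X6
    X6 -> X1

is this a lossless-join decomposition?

Common attributes: R1 ∩ R2 = {X1, X4}.
Closure of {X1, X4}: X1 → X2 applies, adding X2; X4 → X6 applies, adding X6. So (X1, X4)⁺ = {X1, X2, X4, X6}.
The closure contains neither all of R1 = {X1, X2, X4, X5, X6} nor all of R2 = {X1, X3, X4}, so the common attributes are not a superkey of either fragment. The join is lossy.

No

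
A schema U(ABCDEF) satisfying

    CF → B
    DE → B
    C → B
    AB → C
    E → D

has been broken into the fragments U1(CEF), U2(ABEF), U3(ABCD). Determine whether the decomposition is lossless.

Chase test. Columns are ABCDEF; row i has aⱼ where attribute j ∈ Ui, else bᵢⱼ.
Initial tableau (one row per fragment):
  row 1: b11 b12 a3 b14 a5 a6
  row 2: a1 a2 b23 b24 a5 a6
  row 3: a1 a2 a3 a4 b35 b36
Rows 1 and 3 agree on C; apply C→B and equate their B entries.
Rows 2 and 3 agree on AB; apply AB→C and equate their C entries.
Rows 1 and 2 agree on E; apply E→D and equate their D entries.
No row becomes fully distinguished — the join is lossy.

No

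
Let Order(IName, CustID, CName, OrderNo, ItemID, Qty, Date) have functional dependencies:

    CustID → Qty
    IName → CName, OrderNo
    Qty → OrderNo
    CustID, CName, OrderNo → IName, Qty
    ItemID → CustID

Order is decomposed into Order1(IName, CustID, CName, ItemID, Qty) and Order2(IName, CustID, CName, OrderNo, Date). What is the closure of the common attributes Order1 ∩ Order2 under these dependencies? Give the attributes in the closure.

IName, CustID, CName, OrderNo, Qty

Order1 ∩ Order2 = {IName, CustID, CName}.
CustID → Qty applies, adding Qty
IName → CName, OrderNo applies, adding OrderNo
Closure: {IName, CustID, CName, OrderNo, Qty}.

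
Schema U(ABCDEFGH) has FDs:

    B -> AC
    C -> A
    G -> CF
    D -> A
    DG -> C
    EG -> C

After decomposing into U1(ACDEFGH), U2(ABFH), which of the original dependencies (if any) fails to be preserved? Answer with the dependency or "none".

Check B → AC: no single fragment contains all of {ABC}, and the restricted closure of {B} across the fragments never reaches {AC}.
C → A is preserved.
G → CF is preserved.
D → A is preserved.
DG → C is preserved.
EG → C is preserved.

B -> AC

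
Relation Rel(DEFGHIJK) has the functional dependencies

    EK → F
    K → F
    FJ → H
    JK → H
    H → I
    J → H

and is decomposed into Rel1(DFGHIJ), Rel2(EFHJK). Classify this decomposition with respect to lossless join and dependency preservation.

Lossless test: (FHJ)⁺ = {FHIJ}, which is a superkey of neither fragment — lossy.
Dependency preservation: every FD's attributes lie within a single fragment, so each can be enforced locally — preserved.

lossy but dependency-preserving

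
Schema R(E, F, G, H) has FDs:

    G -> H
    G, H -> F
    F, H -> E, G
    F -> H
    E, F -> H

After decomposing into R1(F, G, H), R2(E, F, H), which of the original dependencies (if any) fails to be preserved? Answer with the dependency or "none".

none

G → H lies within R1.
G, H → F lies within R1.
F, H → E, G: restricted closure across fragments reaches E, G.
F → H lies within R1.
E, F → H lies within R2.
Every dependency is enforceable on the fragments, so the decomposition is dependency-preserving.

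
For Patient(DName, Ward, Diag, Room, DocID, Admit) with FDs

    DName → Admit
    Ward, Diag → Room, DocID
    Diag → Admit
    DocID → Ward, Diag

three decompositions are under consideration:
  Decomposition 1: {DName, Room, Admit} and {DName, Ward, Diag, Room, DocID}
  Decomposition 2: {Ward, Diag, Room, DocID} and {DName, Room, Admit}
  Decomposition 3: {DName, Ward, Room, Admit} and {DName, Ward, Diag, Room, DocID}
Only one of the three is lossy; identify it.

Decomposition 1: common = {DName, Room}, closure = {DName, Room, Admit} → lossless.
Decomposition 2: common = {Room}, closure = {Room} → lossy.
Decomposition 3: common = {DName, Ward, Room}, closure = {DName, Ward, Room, Admit} → lossless.

Decomposition 2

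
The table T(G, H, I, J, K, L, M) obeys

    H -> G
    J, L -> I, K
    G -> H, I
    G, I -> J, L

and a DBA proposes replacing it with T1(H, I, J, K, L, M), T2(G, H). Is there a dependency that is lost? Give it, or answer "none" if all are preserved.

H → G lies within T2.
J, L → I, K lies within T1.
G → H, I: restricted closure across fragments reaches H, I.
G, I → J, L: restricted closure across fragments reaches J, L.
Every dependency is enforceable on the fragments, so the decomposition is dependency-preserving.

none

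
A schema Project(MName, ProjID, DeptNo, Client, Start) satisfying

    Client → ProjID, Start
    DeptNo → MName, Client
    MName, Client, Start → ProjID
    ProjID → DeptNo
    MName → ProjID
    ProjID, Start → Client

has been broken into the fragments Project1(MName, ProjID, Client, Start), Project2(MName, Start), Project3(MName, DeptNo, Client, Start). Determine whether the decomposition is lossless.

Yes

Chase test. Columns are MName, ProjID, DeptNo, Client, Start; row i has aⱼ where attribute j ∈ Projecti, else bᵢⱼ.
Initial tableau (one row per fragment):
  row 1: a1 a2 b13 a4 a5
  row 2: a1 b22 b23 b24 a5
  row 3: a1 b32 a3 a4 a5
Rows 1 and 3 agree on Client; apply Client→ProjID, Start and equate their ProjID, Start entries.
Rows 1 and 3 agree on ProjID; apply ProjID→DeptNo and equate their DeptNo entries.
Rows 1 and 2 agree on MName; apply MName→ProjID and equate their ProjID entries.
Rows 1 and 2 agree on ProjID, Start; apply ProjID, Start→Client and equate their Client entries.
Rows 1 and 2 agree on ProjID; apply ProjID→DeptNo and equate their DeptNo entries.
Row 1 is now all distinguished symbols — the join is lossless.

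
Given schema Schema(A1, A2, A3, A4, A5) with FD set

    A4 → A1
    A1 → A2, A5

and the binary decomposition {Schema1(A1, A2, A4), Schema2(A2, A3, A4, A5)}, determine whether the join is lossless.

Yes

Common attributes: Schema1 ∩ Schema2 = {A2, A4}.
Closure of {A2, A4}: A4 → A1 applies, adding A1; A1 → A2, A5 applies, adding A5. So (A2, A4)⁺ = {A1, A2, A4, A5}.
This closure contains every attribute of Schema1, so Schema1 ∩ Schema2 → Schema1. The join is lossless.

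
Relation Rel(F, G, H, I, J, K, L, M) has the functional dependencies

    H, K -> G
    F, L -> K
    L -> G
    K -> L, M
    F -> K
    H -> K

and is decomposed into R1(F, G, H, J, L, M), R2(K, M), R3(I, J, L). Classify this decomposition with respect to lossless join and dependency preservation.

Lossless test (chase): Rows 1 and 3 agree on L; apply L→G and equate their G entries. No row becomes fully distinguished — the join is lossy.
Dependency preservation: the restricted closure of {F, L} across the fragments never reaches {K}, so F, L → K cannot be enforced without a join — not preserved.

lossy and not dependency-preserving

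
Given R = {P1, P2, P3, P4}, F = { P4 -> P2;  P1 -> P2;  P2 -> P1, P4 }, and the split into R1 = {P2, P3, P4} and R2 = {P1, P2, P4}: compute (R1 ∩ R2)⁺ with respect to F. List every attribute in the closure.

R1 ∩ R2 = {P2, P4}.
P2 → P1, P4 applies, adding P1
Closure: {P1, P2, P4}.

P1, P2, P4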